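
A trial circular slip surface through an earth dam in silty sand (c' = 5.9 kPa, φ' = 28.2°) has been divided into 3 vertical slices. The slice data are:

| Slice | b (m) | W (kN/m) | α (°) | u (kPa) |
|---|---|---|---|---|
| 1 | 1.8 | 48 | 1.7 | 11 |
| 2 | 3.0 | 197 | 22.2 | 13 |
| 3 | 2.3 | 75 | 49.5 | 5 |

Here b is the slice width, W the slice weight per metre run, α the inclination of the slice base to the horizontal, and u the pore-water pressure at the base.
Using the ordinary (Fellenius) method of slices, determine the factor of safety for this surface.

FS = 1.19

Ordinary method of slices: FS = Σ[c'·Δl_i + (W_i cosα_i − u_i·Δl_i)·tanφ'] / Σ W_i sinα_i, with Δl_i = b_i / cosα_i.
Slice 1: Δl = 1.8/cos1.7° = 1.801 m; N'_1 = 48·cos1.7° − 11·1.801 = 28.2; c'Δl = 10.62; W sinα = 1.4
Slice 2: Δl = 3.0/cos22.2° = 3.240 m; N'_2 = 197·cos22.2° − 13·3.240 = 140.3; c'Δl = 19.12; W sinα = 74.4
Slice 3: Δl = 2.3/cos49.5° = 3.541 m; N'_3 = 75·cos49.5° − 5·3.541 = 31.0; c'Δl = 20.89; W sinα = 57.0
Σc'Δl = 50.6 kN/m; ΣN' = 199.4 kN/m; ΣW sinα = 132.9 kN/m
Resisting = 50.6 + 199.4·tan28.2° = 50.6 + 106.9 = 157.6 kN/m
FS = 157.6 / 132.9 = 1.186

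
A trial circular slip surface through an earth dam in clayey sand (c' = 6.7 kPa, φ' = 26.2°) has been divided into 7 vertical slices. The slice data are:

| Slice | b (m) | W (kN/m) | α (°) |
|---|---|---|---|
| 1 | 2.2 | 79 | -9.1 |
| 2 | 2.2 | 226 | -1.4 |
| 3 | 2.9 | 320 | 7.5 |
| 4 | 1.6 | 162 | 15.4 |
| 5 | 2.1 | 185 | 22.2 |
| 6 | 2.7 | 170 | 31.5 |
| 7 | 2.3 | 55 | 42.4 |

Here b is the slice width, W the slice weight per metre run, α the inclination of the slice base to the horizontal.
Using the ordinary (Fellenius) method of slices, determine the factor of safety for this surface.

FS = 2.57

Ordinary method of slices: FS = Σ[c'·Δl_i + (W_i cosα_i)·tanφ'] / Σ W_i sinα_i, with Δl_i = b_i / cosα_i.
Slice 1: Δl = 2.2/cos(-9.1°) = 2.228 m; N'_1 = 79·cos(-9.1°) = 78.0; c'Δl = 14.93; W sinα = -12.5
Slice 2: Δl = 2.2/cos(-1.4°) = 2.201 m; N'_2 = 226·cos(-1.4°) = 225.9; c'Δl = 14.74; W sinα = -5.5
Slice 3: Δl = 2.9/cos7.5° = 2.925 m; N'_3 = 320·cos7.5° = 317.3; c'Δl = 19.60; W sinα = 41.8
Slice 4: Δl = 1.6/cos15.4° = 1.660 m; N'_4 = 162·cos15.4° = 156.2; c'Δl = 11.12; W sinα = 43.0
Slice 5: Δl = 2.1/cos22.2° = 2.268 m; N'_5 = 185·cos22.2° = 171.3; c'Δl = 15.20; W sinα = 69.9
Slice 6: Δl = 2.7/cos31.5° = 3.167 m; N'_6 = 170·cos31.5° = 144.9; c'Δl = 21.22; W sinα = 88.8
Slice 7: Δl = 2.3/cos42.4° = 3.115 m; N'_7 = 55·cos42.4° = 40.6; c'Δl = 20.87; W sinα = 37.1
Σc'Δl = 117.7 kN/m; ΣN' = 1134.2 kN/m; ΣW sinα = 262.6 kN/m
Resisting = 117.7 + 1134.2·tan26.2° = 117.7 + 558.1 = 675.8 kN/m
FS = 675.8 / 262.6 = 2.574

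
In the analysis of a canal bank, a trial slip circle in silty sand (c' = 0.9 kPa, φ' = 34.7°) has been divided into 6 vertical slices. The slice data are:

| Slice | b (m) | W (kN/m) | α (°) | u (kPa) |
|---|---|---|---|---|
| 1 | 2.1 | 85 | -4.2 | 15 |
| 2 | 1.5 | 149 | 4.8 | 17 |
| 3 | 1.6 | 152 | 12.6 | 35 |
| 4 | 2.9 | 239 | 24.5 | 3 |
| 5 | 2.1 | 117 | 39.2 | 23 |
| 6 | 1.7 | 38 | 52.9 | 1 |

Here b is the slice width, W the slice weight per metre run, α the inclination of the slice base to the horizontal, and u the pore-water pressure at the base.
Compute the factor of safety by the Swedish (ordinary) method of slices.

Ordinary method of slices: FS = Σ[c'·Δl_i + (W_i cosα_i − u_i·Δl_i)·tanφ'] / Σ W_i sinα_i, with Δl_i = b_i / cosα_i.
Slice 1: Δl = 2.1/cos(-4.2°) = 2.106 m; N'_1 = 85·cos(-4.2°) − 15·2.106 = 53.2; c'Δl = 1.90; W sinα = -6.2
Slice 2: Δl = 1.5/cos4.8° = 1.505 m; N'_2 = 149·cos4.8° − 17·1.505 = 122.9; c'Δl = 1.35; W sinα = 12.5
Slice 3: Δl = 1.6/cos12.6° = 1.639 m; N'_3 = 152·cos12.6° − 35·1.639 = 91.0; c'Δl = 1.48; W sinα = 33.2
Slice 4: Δl = 2.9/cos24.5° = 3.187 m; N'_4 = 239·cos24.5° − 3·3.187 = 207.9; c'Δl = 2.87; W sinα = 99.1
Slice 5: Δl = 2.1/cos39.2° = 2.710 m; N'_5 = 117·cos39.2° − 23·2.710 = 28.3; c'Δl = 2.44; W sinα = 73.9
Slice 6: Δl = 1.7/cos52.9° = 2.818 m; N'_6 = 38·cos52.9° − 1·2.818 = 20.1; c'Δl = 2.54; W sinα = 30.3
Σc'Δl = 12.6 kN/m; ΣN' = 523.4 kN/m; ΣW sinα = 242.8 kN/m
Resisting = 12.6 + 523.4·tan34.7° = 12.6 + 362.4 = 375.0 kN/m
FS = 375.0 / 242.8 = 1.545

FS = 1.54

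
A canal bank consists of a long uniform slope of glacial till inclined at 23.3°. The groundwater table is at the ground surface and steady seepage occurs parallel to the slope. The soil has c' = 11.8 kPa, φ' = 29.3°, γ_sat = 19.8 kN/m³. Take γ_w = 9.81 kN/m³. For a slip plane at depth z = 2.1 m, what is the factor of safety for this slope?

FS = 1.44

With seepage parallel to the slope and the water table at the surface, the effective normal stress on the slip plane uses the buoyant unit weight γ' = γ_sat − γ_w while the driving shear stress uses γ_sat:
FS = [c' + γ' z cos²β tanφ'] / [γ_sat z sinβ cosβ]
γ' = 19.8 − 9.81 = 9.99 kN/m³
Numerator = 11.8 + 9.99·2.1·cos²23.3°·tan29.3° = 11.8 + 9.99·2.1·0.8435·0.5612 = 21.731 kPa
Denominator = 19.8·2.1·sin23.3°·cos23.3° = 19.8·2.1·0.3955·0.9184 = 15.105 kPa
FS = 21.731 / 15.105 = 1.439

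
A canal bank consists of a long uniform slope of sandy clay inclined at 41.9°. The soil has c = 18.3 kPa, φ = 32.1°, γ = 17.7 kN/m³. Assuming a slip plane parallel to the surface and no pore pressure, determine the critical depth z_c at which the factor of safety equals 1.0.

Setting FS = 1.00 in FS = [c + γz cos²β tanφ] / [γz sinβ cosβ] and solving for z:
z = c / [γ cosβ (FS·sinβ − cosβ·tanφ)]
  = 18.3 / [17.7·cos41.9°·(1.00·sin41.9° − cos41.9°·tan32.1°)]
  = 18.3 / [17.7·0.7443·(1.00·0.6678 − 0.7443·0.6273)]
  = 18.3 / 2.6471 = 6.913 m

z_c = 6.91 m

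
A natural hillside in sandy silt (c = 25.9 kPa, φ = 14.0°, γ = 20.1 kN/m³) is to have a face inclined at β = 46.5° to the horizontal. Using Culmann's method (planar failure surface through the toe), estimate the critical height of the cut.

Culmann's analysis gives the critical failure plane at α_cr = (β + φ)/2 = (46.5 + 14.0)/2 = 30.2°, and the critical height
H_c = (4c/γ) · sinβ cosφ / [1 − cos(β − φ)]
    = (4·25.9/20.1) · sin46.5°·cos14.0° / [1 − cos(32.5°)]
    = 5.154 · 0.7254·0.9703 / [1 − 0.8434]
    = 5.154 · 0.7038 / 0.1566
    = 23.16 m

H_c = 23.16 m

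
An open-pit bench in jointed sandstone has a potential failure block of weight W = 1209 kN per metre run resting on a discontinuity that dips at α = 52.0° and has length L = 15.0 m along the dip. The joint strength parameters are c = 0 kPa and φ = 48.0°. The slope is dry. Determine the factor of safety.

FS = 0.87

Resolving the block weight along and normal to the plane and applying the Mohr–Coulomb strength on the joint:
N' = W cosα = 1209·cos52.0° = 744.3 kN/m
Driving force T = W sinα = 1209·sin52.0° = 952.7 kN/m
Resisting force R = c·L + N'·tanφ = 0·15.0 + 744.3·tan48.0° = 0.0 + 826.7 = 826.7 kN/m
FS = R / T = 826.7 / 952.7 = 0.868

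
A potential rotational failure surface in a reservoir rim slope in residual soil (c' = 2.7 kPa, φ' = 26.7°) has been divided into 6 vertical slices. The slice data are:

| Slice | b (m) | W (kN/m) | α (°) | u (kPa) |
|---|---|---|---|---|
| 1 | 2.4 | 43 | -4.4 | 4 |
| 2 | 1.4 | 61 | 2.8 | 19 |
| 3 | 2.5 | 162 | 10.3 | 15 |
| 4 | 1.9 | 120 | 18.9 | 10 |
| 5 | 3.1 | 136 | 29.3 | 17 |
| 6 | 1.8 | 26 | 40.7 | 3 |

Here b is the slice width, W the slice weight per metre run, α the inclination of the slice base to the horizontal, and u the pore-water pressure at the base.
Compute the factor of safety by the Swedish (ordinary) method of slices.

Ordinary method of slices: FS = Σ[c'·Δl_i + (W_i cosα_i − u_i·Δl_i)·tanφ'] / Σ W_i sinα_i, with Δl_i = b_i / cosα_i.
Slice 1: Δl = 2.4/cos(-4.4°) = 2.407 m; N'_1 = 43·cos(-4.4°) − 4·2.407 = 33.2; c'Δl = 6.50; W sinα = -3.3
Slice 2: Δl = 1.4/cos2.8° = 1.402 m; N'_2 = 61·cos2.8° − 19·1.402 = 34.3; c'Δl = 3.78; W sinα = 3.0
Slice 3: Δl = 2.5/cos10.3° = 2.541 m; N'_3 = 162·cos10.3° − 15·2.541 = 121.3; c'Δl = 6.86; W sinα = 29.0
Slice 4: Δl = 1.9/cos18.9° = 2.008 m; N'_4 = 120·cos18.9° − 10·2.008 = 93.4; c'Δl = 5.42; W sinα = 38.9
Slice 5: Δl = 3.1/cos29.3° = 3.555 m; N'_5 = 136·cos29.3° − 17·3.555 = 58.2; c'Δl = 9.60; W sinα = 66.6
Slice 6: Δl = 1.8/cos40.7° = 2.374 m; N'_6 = 26·cos40.7° − 3·2.374 = 12.6; c'Δl = 6.41; W sinα = 17.0
Σc'Δl = 38.6 kN/m; ΣN' = 353.0 kN/m; ΣW sinα = 151.0 kN/m
Resisting = 38.6 + 353.0·tan26.7° = 38.6 + 177.6 = 216.1 kN/m
FS = 216.1 / 151.0 = 1.431

FS = 1.43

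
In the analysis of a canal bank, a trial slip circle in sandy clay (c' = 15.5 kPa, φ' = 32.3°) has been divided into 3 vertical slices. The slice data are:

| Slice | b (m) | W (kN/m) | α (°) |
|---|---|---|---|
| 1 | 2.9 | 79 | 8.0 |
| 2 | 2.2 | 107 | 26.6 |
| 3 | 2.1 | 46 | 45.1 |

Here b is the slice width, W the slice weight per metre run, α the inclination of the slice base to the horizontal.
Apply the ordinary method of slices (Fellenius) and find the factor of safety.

Ordinary method of slices: FS = Σ[c'·Δl_i + (W_i cosα_i)·tanφ'] / Σ W_i sinα_i, with Δl_i = b_i / cosα_i.
Slice 1: Δl = 2.9/cos8.0° = 2.928 m; N'_1 = 79·cos8.0° = 78.2; c'Δl = 45.39; W sinα = 11.0
Slice 2: Δl = 2.2/cos26.6° = 2.460 m; N'_2 = 107·cos26.6° = 95.7; c'Δl = 38.14; W sinα = 47.9
Slice 3: Δl = 2.1/cos45.1° = 2.975 m; N'_3 = 46·cos45.1° = 32.5; c'Δl = 46.11; W sinα = 32.6
Σc'Δl = 129.6 kN/m; ΣN' = 206.4 kN/m; ΣW sinα = 91.5 kN/m
Resisting = 129.6 + 206.4·tan32.3° = 129.6 + 130.5 = 260.1 kN/m
FS = 260.1 / 91.5 = 2.843

FS = 2.84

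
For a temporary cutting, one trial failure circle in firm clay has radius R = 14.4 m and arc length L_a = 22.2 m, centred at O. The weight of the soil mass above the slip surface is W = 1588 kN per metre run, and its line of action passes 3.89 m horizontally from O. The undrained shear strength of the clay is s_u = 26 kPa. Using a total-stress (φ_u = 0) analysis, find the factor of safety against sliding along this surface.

FS = 1.35

Taking moments about the centre O, the resisting moment is provided by the undrained shear strength acting along the arc:
M_R = s_u·L_a·R = 26·22.20·14.4 = 8311.7 kN·m/m
M_D = W·d = 1588·3.89 = 6177.3 kN·m/m
FS = M_R / M_D = 8311.7 / 6177.3 = 1.346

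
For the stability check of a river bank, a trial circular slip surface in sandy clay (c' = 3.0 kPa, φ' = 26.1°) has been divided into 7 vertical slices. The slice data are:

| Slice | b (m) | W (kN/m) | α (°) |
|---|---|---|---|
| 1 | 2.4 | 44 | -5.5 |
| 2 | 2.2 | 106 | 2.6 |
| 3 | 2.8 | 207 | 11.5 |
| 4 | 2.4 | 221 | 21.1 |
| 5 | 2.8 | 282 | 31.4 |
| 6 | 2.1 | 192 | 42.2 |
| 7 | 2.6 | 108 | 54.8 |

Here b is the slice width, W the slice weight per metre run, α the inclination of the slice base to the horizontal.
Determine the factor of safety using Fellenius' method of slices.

FS = 1.14

Ordinary method of slices: FS = Σ[c'·Δl_i + (W_i cosα_i)·tanφ'] / Σ W_i sinα_i, with Δl_i = b_i / cosα_i.
Slice 1: Δl = 2.4/cos(-5.5°) = 2.411 m; N'_1 = 44·cos(-5.5°) = 43.8; c'Δl = 7.23; W sinα = -4.2
Slice 2: Δl = 2.2/cos2.6° = 2.202 m; N'_2 = 106·cos2.6° = 105.9; c'Δl = 6.61; W sinα = 4.8
Slice 3: Δl = 2.8/cos11.5° = 2.857 m; N'_3 = 207·cos11.5° = 202.8; c'Δl = 8.57; W sinα = 41.3
Slice 4: Δl = 2.4/cos21.1° = 2.572 m; N'_4 = 221·cos21.1° = 206.2; c'Δl = 7.72; W sinα = 79.6
Slice 5: Δl = 2.8/cos31.4° = 3.280 m; N'_5 = 282·cos31.4° = 240.7; c'Δl = 9.84; W sinα = 146.9
Slice 6: Δl = 2.1/cos42.2° = 2.835 m; N'_6 = 192·cos42.2° = 142.2; c'Δl = 8.50; W sinα = 129.0
Slice 7: Δl = 2.6/cos54.8° = 4.511 m; N'_7 = 108·cos54.8° = 62.3; c'Δl = 13.53; W sinα = 88.3
Σc'Δl = 62.0 kN/m; ΣN' = 1003.9 kN/m; ΣW sinα = 485.6 kN/m
Resisting = 62.0 + 1003.9·tan26.1° = 62.0 + 491.8 = 553.8 kN/m
FS = 553.8 / 485.6 = 1.141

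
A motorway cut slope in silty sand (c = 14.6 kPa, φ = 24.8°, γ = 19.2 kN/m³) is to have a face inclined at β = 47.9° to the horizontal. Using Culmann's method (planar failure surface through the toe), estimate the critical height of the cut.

H_c = 25.55 m

Culmann's analysis gives the critical failure plane at α_cr = (β + φ)/2 = (47.9 + 24.8)/2 = 36.4°, and the critical height
H_c = (4c/γ) · sinβ cosφ / [1 − cos(β − φ)]
    = (4·14.6/19.2) · sin47.9°·cos24.8° / [1 − cos(23.1°)]
    = 3.042 · 0.7420·0.9078 / [1 − 0.9198]
    = 3.042 · 0.6735 / 0.0802
    = 25.55 m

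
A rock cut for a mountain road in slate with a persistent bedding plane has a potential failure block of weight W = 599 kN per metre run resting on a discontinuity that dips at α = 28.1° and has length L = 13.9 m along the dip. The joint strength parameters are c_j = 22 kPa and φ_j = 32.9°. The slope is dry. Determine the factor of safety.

FS = 2.30

Resolving the block weight along and normal to the plane and applying the Mohr–Coulomb strength on the joint:
N' = W cosα = 599·cos28.1° = 528.4 kN/m
Driving force T = W sinα = 599·sin28.1° = 282.1 kN/m
Resisting force R = c_j·L + N'·tanφ_j = 22·13.9 + 528.4·tan32.9° = 305.8 + 341.8 = 647.6 kN/m
FS = R / T = 647.6 / 282.1 = 2.295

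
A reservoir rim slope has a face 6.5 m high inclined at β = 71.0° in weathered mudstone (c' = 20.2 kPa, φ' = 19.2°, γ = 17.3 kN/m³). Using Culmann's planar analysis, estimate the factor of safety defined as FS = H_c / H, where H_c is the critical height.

H_c = (4c'/γ) · sinβ cosφ' / [1 − cos(β − φ')]
    = (4·20.2/17.3) · sin71.0°·cos19.2° / [1 − cos51.8°]
    = 4.671 · 0.8929 / 0.3816 = 10.93 m
FS = H_c / H = 10.93 / 6.5 = 1.681

FS = 1.68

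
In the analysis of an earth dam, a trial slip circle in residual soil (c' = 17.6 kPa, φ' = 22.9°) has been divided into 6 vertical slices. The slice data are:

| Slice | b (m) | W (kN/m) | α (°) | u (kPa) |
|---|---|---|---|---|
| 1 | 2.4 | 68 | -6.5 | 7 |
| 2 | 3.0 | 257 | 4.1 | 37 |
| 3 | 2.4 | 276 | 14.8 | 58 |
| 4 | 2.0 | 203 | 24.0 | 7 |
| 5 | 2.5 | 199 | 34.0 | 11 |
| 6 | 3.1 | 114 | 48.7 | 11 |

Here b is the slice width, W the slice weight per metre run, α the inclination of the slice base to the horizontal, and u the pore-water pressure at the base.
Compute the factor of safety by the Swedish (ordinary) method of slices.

Ordinary method of slices: FS = Σ[c'·Δl_i + (W_i cosα_i − u_i·Δl_i)·tanφ'] / Σ W_i sinα_i, with Δl_i = b_i / cosα_i.
Slice 1: Δl = 2.4/cos(-6.5°) = 2.416 m; N'_1 = 68·cos(-6.5°) − 7·2.416 = 50.7; c'Δl = 42.51; W sinα = -7.7
Slice 2: Δl = 3.0/cos4.1° = 3.008 m; N'_2 = 257·cos4.1° − 37·3.008 = 145.1; c'Δl = 52.94; W sinα = 18.4
Slice 3: Δl = 2.4/cos14.8° = 2.482 m; N'_3 = 276·cos14.8° − 58·2.482 = 122.9; c'Δl = 43.69; W sinα = 70.5
Slice 4: Δl = 2.0/cos24.0° = 2.189 m; N'_4 = 203·cos24.0° − 7·2.189 = 170.1; c'Δl = 38.53; W sinα = 82.6
Slice 5: Δl = 2.5/cos34.0° = 3.016 m; N'_5 = 199·cos34.0° − 11·3.016 = 131.8; c'Δl = 53.07; W sinα = 111.3
Slice 6: Δl = 3.1/cos48.7° = 4.697 m; N'_6 = 114·cos48.7° − 11·4.697 = 23.6; c'Δl = 82.67; W sinα = 85.6
Σc'Δl = 313.4 kN/m; ΣN' = 644.1 kN/m; ΣW sinα = 360.7 kN/m
Resisting = 313.4 + 644.1·tan22.9° = 313.4 + 272.1 = 585.5 kN/m
FS = 585.5 / 360.7 = 1.623

FS = 1.62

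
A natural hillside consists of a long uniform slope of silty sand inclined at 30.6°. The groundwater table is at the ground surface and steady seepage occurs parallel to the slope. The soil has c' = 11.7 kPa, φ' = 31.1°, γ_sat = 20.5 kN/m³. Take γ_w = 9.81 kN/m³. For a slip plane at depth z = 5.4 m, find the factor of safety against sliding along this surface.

FS = 0.77

With seepage parallel to the slope and the water table at the surface, the effective normal stress on the slip plane uses the buoyant unit weight γ' = γ_sat − γ_w while the driving shear stress uses γ_sat:
FS = [c' + γ' z cos²β tanφ'] / [γ_sat z sinβ cosβ]
γ' = 20.5 − 9.81 = 10.69 kN/m³
Numerator = 11.7 + 10.69·5.4·cos²30.6°·tan31.1° = 11.7 + 10.69·5.4·0.7409·0.6032 = 37.499 kPa
Denominator = 20.5·5.4·sin30.6°·cos30.6° = 20.5·5.4·0.5090·0.8607 = 48.504 kPa
FS = 37.499 / 48.504 = 0.773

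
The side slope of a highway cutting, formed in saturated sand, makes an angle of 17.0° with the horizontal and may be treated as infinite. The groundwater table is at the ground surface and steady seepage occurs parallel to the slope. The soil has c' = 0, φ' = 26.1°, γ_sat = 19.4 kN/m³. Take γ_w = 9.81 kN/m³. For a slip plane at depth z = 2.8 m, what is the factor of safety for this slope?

With seepage parallel to the slope and the water table at the surface, the effective normal stress on the slip plane uses the buoyant unit weight γ' = γ_sat − γ_w while the driving shear stress uses γ_sat:
FS = [c' + γ' z cos²β tanφ'] / [γ_sat z sinβ cosβ]
(For c' = 0 this reduces to FS = (γ'/γ_sat)·tanφ'/tanβ.)
γ' = 19.4 − 9.81 = 9.59 kN/m³
Numerator = 0.0 + 9.59·2.8·cos²17.0°·tan26.1° = 0.0 + 9.59·2.8·0.9145·0.4899 = 12.030 kPa
Denominator = 19.4·2.8·sin17.0°·cos17.0° = 19.4·2.8·0.2924·0.9563 = 15.188 kPa
FS = 12.030 / 15.188 = 0.792

FS = 0.79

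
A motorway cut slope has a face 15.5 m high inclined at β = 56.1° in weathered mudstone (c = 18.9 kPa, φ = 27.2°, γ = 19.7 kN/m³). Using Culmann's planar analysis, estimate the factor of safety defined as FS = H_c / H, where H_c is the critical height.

H_c = (4c/γ) · sinβ cosφ / [1 − cos(β − φ)]
    = (4·18.9/19.7) · sin56.1°·cos27.2° / [1 − cos28.9°]
    = 3.838 · 0.7382 / 0.1245 = 22.75 m
FS = H_c / H = 22.75 / 15.5 = 1.468

FS = 1.47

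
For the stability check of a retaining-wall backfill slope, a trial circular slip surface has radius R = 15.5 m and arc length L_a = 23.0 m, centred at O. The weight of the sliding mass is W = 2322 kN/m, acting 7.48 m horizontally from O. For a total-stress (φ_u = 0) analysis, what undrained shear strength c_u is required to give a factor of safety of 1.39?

FS = c_u·L_a·R / (W·d), so c_u = FS·W·d / (L_a·R).
c_u = 1.39·2322·7.48 / (23.00·15.5) = 24142.3 / 356.50 = 67.72 kPa

c_u = 67.7 kPa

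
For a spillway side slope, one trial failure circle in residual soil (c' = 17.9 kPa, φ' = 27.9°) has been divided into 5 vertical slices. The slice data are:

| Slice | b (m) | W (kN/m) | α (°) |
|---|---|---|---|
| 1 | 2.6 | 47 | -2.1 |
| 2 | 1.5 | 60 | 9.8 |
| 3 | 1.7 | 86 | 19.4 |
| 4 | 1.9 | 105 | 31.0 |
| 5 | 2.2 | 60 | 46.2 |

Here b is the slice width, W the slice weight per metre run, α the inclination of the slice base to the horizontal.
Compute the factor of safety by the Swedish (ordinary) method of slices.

Ordinary method of slices: FS = Σ[c'·Δl_i + (W_i cosα_i)·tanφ'] / Σ W_i sinα_i, with Δl_i = b_i / cosα_i.
Slice 1: Δl = 2.6/cos(-2.1°) = 2.602 m; N'_1 = 47·cos(-2.1°) = 47.0; c'Δl = 46.57; W sinα = -1.7
Slice 2: Δl = 1.5/cos9.8° = 1.522 m; N'_2 = 60·cos9.8° = 59.1; c'Δl = 27.25; W sinα = 10.2
Slice 3: Δl = 1.7/cos19.4° = 1.802 m; N'_3 = 86·cos19.4° = 81.1; c'Δl = 32.26; W sinα = 28.6
Slice 4: Δl = 1.9/cos31.0° = 2.217 m; N'_4 = 105·cos31.0° = 90.0; c'Δl = 39.68; W sinα = 54.1
Slice 5: Δl = 2.2/cos46.2° = 3.179 m; N'_5 = 60·cos46.2° = 41.5; c'Δl = 56.90; W sinα = 43.3
Σc'Δl = 202.7 kN/m; ΣN' = 318.7 kN/m; ΣW sinα = 134.4 kN/m
Resisting = 202.7 + 318.7·tan27.9° = 202.7 + 168.8 = 371.4 kN/m
FS = 371.4 / 134.4 = 2.763

FS = 2.76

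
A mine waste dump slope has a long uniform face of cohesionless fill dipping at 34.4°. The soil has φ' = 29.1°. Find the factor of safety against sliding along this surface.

For a dry cohesionless infinite slope the factor of safety is FS = tanφ' / tanβ.
FS = tan29.1° / tan34.4° = 0.5566 / 0.6847 = 0.813

FS = 0.81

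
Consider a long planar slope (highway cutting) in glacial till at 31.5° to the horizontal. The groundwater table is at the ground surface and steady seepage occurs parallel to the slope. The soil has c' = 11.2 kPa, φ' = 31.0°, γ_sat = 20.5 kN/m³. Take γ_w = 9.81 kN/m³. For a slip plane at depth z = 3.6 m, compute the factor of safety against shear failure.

With seepage parallel to the slope and the water table at the surface, the effective normal stress on the slip plane uses the buoyant unit weight γ' = γ_sat − γ_w while the driving shear stress uses γ_sat:
FS = [c' + γ' z cos²β tanφ'] / [γ_sat z sinβ cosβ]
γ' = 20.5 − 9.81 = 10.69 kN/m³
Numerator = 11.2 + 10.69·3.6·cos²31.5°·tan31.0° = 11.2 + 10.69·3.6·0.7270·0.6009 = 28.011 kPa
Denominator = 20.5·3.6·sin31.5°·cos31.5° = 20.5·3.6·0.5225·0.8526 = 32.878 kPa
FS = 28.011 / 32.878 = 0.852

FS = 0.85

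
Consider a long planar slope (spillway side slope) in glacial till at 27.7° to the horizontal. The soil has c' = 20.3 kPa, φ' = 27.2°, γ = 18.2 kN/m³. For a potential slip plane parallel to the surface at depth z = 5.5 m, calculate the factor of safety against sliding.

For an infinite slope with a slip plane parallel to the surface (no pore pressure): FS = [c' + γz cos²β tanφ'] / [γz sinβ cosβ].
γz = 18.2·5.5 = 100.10 kN/m²
Numerator = 20.3 + 100.10·cos²27.7°·tan27.2° = 20.3 + 100.10·0.7839·0.5139 = 60.628 kPa
Denominator = 100.10·sin27.7°·cos27.7° = 100.10·0.4648·0.8854 = 41.198 kPa
FS = 60.628 / 41.198 = 1.472

FS = 1.47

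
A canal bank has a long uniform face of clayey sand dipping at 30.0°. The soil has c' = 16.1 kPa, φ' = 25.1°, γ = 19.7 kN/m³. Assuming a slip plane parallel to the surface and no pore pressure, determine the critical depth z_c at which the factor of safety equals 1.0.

Setting FS = 1.00 in FS = [c' + γz cos²β tanφ'] / [γz sinβ cosβ] and solving for z:
z = c' / [γ cosβ (FS·sinβ − cosβ·tanφ')]
  = 16.1 / [19.7·cos30.0°·(1.00·sin30.0° − cos30.0°·tan25.1°)]
  = 16.1 / [19.7·0.8660·(1.00·0.5000 − 0.8660·0.4684)]
  = 16.1 / 1.6092 = 10.005 m

z_c = 10.00 m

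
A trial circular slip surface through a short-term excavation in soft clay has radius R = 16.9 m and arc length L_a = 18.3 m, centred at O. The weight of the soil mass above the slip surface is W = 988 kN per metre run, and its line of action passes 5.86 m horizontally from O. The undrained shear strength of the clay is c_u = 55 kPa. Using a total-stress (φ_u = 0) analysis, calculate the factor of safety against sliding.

Taking moments about the centre O, the resisting moment is provided by the undrained shear strength acting along the arc:
M_R = c_u·L_a·R = 55·18.30·16.9 = 17009.8 kN·m/m
M_D = W·d = 988·5.86 = 5789.7 kN·m/m
FS = M_R / M_D = 17009.8 / 5789.7 = 2.938

FS = 2.94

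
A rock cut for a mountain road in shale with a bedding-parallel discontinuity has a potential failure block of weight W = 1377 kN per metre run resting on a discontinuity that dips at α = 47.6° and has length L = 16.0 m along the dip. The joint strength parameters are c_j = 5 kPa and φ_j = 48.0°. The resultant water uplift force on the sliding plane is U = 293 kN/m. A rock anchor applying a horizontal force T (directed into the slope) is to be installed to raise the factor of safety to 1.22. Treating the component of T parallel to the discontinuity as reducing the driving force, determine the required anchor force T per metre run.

Resolving forces along and normal to the sliding plane, with the horizontal anchor force T adding T·sinα to the effective normal force and T·cosα acting up the plane against the driving force:
FS = [c_jL + (W cosα − U + T sinα) tanφ_j] / [W sinα − T cosα]
Without the anchor: N' = 635.5 kN/m, driving T_d = 1016.9 kN/m, resisting R = 5·16.0 + 635.5·tan48.0° = 785.8 kN/m, FS = 0.77.
Setting FS = 1.22 and solving for T:
1.22·(1016.9 − T cos47.6°) = 785.8 + T sin47.6°·tan48.0°
T·(sin47.6°·tan48.0° + 1.22·cos47.6°) = 1.22·1016.9 − 785.8
T·(0.7385·1.1106 + 1.22·0.6743) = 1240.6 − 785.8 = 454.8
T·1.6428 = 454.8
T = 276.8 kN/m

T = 277 kN/m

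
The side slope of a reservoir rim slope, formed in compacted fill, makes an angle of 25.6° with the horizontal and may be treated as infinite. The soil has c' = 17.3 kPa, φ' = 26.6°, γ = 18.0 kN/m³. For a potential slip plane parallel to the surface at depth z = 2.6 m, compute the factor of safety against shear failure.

For an infinite slope with a slip plane parallel to the surface (no pore pressure): FS = [c' + γz cos²β tanφ'] / [γz sinβ cosβ].
γz = 18.0·2.6 = 46.80 kN/m²
Numerator = 17.3 + 46.80·cos²25.6°·tan26.6° = 17.3 + 46.80·0.8133·0.5008 = 36.360 kPa
Denominator = 46.80·sin25.6°·cos25.6° = 46.80·0.4321·0.9018 = 18.237 kPa
FS = 36.360 / 18.237 = 1.994

FS = 1.99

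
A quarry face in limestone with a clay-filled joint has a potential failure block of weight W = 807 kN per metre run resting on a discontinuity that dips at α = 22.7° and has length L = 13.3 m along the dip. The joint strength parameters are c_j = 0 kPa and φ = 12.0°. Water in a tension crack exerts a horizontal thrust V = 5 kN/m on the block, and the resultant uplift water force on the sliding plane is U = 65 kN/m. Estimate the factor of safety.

FS = 0.46

Resolving the block weight along and normal to the plane and applying the Mohr–Coulomb strength on the joint:
N' = W cosα − U − V sinα = 807·cos22.7° − 65 − 5·sin22.7° = 677.6 kN/m
Driving force T = W sinα + V cosα = 807·sin22.7° + 5·cos22.7° = 316.0 kN/m
Resisting force R = c_j·L + N'·tanφ = 0·13.3 + 677.6·tan12.0° = 0.0 + 144.0 = 144.0 kN/m
FS = R / T = 144.0 / 316.0 = 0.456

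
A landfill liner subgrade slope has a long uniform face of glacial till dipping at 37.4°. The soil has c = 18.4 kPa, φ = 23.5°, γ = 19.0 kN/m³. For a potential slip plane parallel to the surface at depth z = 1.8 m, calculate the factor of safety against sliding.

FS = 1.68

For an infinite slope with a slip plane parallel to the surface (no pore pressure): FS = [c + γz cos²β tanφ] / [γz sinβ cosβ].
γz = 19.0·1.8 = 34.20 kN/m²
Numerator = 18.4 + 34.20·cos²37.4°·tan23.5° = 18.4 + 34.20·0.6311·0.4348 = 27.785 kPa
Denominator = 34.20·sin37.4°·cos37.4° = 34.20·0.6074·0.7944 = 16.502 kPa
FS = 27.785 / 16.502 = 1.684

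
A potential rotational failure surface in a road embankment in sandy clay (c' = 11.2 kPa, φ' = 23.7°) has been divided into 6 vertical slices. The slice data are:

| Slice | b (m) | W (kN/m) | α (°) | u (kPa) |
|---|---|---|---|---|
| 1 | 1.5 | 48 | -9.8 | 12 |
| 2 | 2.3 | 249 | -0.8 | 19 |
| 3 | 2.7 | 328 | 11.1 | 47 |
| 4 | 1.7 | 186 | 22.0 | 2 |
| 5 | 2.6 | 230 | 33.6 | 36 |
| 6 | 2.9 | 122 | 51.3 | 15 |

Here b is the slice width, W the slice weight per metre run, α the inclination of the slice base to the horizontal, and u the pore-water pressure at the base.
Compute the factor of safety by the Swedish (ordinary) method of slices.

FS = 1.40

Ordinary method of slices: FS = Σ[c'·Δl_i + (W_i cosα_i − u_i·Δl_i)·tanφ'] / Σ W_i sinα_i, with Δl_i = b_i / cosα_i.
Slice 1: Δl = 1.5/cos(-9.8°) = 1.522 m; N'_1 = 48·cos(-9.8°) − 12·1.522 = 29.0; c'Δl = 17.05; W sinα = -8.2
Slice 2: Δl = 2.3/cos(-0.8°) = 2.300 m; N'_2 = 249·cos(-0.8°) − 19·2.300 = 205.3; c'Δl = 25.76; W sinα = -3.5
Slice 3: Δl = 2.7/cos11.1° = 2.751 m; N'_3 = 328·cos11.1° − 47·2.751 = 192.5; c'Δl = 30.82; W sinα = 63.1
Slice 4: Δl = 1.7/cos22.0° = 1.834 m; N'_4 = 186·cos22.0° − 2·1.834 = 168.8; c'Δl = 20.54; W sinα = 69.7
Slice 5: Δl = 2.6/cos33.6° = 3.122 m; N'_5 = 230·cos33.6° − 36·3.122 = 79.2; c'Δl = 34.96; W sinα = 127.3
Slice 6: Δl = 2.9/cos51.3° = 4.638 m; N'_6 = 122·cos51.3° − 15·4.638 = 6.7; c'Δl = 51.95; W sinα = 95.2
Σc'Δl = 181.1 kN/m; ΣN' = 681.5 kN/m; ΣW sinα = 343.7 kN/m
Resisting = 181.1 + 681.5·tan23.7° = 181.1 + 299.2 = 480.2 kN/m
FS = 480.2 / 343.7 = 1.397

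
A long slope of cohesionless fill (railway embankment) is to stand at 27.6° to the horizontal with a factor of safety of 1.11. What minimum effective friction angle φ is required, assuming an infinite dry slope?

FS = tanφ/tanβ ⇒ tanφ = FS · tanβ = 1.11 · tan27.6° = 0.5803
φ = arctan(0.5803) = 30.13°

φ = 30.1°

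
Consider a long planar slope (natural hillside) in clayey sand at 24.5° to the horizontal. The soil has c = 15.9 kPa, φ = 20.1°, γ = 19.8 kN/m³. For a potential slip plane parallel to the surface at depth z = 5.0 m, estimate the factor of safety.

For an infinite slope with a slip plane parallel to the surface (no pore pressure): FS = [c + γz cos²β tanφ] / [γz sinβ cosβ].
γz = 19.8·5.0 = 99.00 kN/m²
Numerator = 15.9 + 99.00·cos²24.5°·tan20.1° = 15.9 + 99.00·0.8280·0.3659 = 45.899 kPa
Denominator = 99.00·sin24.5°·cos24.5° = 99.00·0.4147·0.9100 = 37.358 kPa
FS = 45.899 / 37.358 = 1.229

FS = 1.23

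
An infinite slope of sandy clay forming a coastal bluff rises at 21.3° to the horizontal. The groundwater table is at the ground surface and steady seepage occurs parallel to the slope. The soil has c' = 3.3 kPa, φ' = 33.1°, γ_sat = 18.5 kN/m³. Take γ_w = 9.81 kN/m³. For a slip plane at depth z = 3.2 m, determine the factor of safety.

With seepage parallel to the slope and the water table at the surface, the effective normal stress on the slip plane uses the buoyant unit weight γ' = γ_sat − γ_w while the driving shear stress uses γ_sat:
FS = [c' + γ' z cos²β tanφ'] / [γ_sat z sinβ cosβ]
γ' = 18.5 − 9.81 = 8.69 kN/m³
Numerator = 3.3 + 8.69·3.2·cos²21.3°·tan33.1° = 3.3 + 8.69·3.2·0.8680·0.6519 = 19.036 kPa
Denominator = 18.5·3.2·sin21.3°·cos21.3° = 18.5·3.2·0.3633·0.9317 = 20.036 kPa
FS = 19.036 / 20.036 = 0.950

FS = 0.95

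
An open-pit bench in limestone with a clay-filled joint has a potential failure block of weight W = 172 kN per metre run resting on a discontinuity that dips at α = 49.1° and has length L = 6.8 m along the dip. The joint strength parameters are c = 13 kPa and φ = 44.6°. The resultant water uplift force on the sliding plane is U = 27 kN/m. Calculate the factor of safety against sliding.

FS = 1.33

Resolving the block weight along and normal to the plane and applying the Mohr–Coulomb strength on the joint:
N' = W cosα − U = 172·cos49.1° − 27 = 85.6 kN/m
Driving force T = W sinα = 172·sin49.1° = 130.0 kN/m
Resisting force R = c·L + N'·tanφ = 13·6.8 + 85.6·tan44.6° = 88.4 + 84.4 = 172.8 kN/m
FS = R / T = 172.8 / 130.0 = 1.329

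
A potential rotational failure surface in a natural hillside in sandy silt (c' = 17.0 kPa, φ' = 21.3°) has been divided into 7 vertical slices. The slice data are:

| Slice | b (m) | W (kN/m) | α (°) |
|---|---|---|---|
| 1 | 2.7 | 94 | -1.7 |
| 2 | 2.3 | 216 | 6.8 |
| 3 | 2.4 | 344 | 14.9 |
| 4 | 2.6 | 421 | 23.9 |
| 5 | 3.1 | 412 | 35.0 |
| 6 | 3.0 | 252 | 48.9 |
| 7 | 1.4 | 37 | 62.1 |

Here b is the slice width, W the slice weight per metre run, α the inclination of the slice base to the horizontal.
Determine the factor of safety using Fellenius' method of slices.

FS = 1.31

Ordinary method of slices: FS = Σ[c'·Δl_i + (W_i cosα_i)·tanφ'] / Σ W_i sinα_i, with Δl_i = b_i / cosα_i.
Slice 1: Δl = 2.7/cos(-1.7°) = 2.701 m; N'_1 = 94·cos(-1.7°) = 94.0; c'Δl = 45.92; W sinα = -2.8
Slice 2: Δl = 2.3/cos6.8° = 2.316 m; N'_2 = 216·cos6.8° = 214.5; c'Δl = 39.38; W sinα = 25.6
Slice 3: Δl = 2.4/cos14.9° = 2.484 m; N'_3 = 344·cos14.9° = 332.4; c'Δl = 42.22; W sinα = 88.5
Slice 4: Δl = 2.6/cos23.9° = 2.844 m; N'_4 = 421·cos23.9° = 384.9; c'Δl = 48.35; W sinα = 170.6
Slice 5: Δl = 3.1/cos35.0° = 3.784 m; N'_5 = 412·cos35.0° = 337.5; c'Δl = 64.33; W sinα = 236.3
Slice 6: Δl = 3.0/cos48.9° = 4.564 m; N'_6 = 252·cos48.9° = 165.7; c'Δl = 77.58; W sinα = 189.9
Slice 7: Δl = 1.4/cos62.1° = 2.992 m; N'_7 = 37·cos62.1° = 17.3; c'Δl = 50.86; W sinα = 32.7
Σc'Δl = 368.6 kN/m; ΣN' = 1546.2 kN/m; ΣW sinα = 740.7 kN/m
Resisting = 368.6 + 1546.2·tan21.3° = 368.6 + 602.9 = 971.5 kN/m
FS = 971.5 / 740.7 = 1.312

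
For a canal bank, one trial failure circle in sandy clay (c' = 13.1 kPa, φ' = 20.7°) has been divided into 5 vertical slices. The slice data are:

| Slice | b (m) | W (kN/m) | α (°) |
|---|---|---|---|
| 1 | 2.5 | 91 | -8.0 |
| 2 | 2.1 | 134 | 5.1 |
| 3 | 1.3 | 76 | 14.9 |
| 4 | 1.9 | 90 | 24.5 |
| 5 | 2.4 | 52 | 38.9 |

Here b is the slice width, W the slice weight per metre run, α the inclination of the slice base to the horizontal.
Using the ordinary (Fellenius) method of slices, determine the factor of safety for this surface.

FS = 3.43

Ordinary method of slices: FS = Σ[c'·Δl_i + (W_i cosα_i)·tanφ'] / Σ W_i sinα_i, with Δl_i = b_i / cosα_i.
Slice 1: Δl = 2.5/cos(-8.0°) = 2.525 m; N'_1 = 91·cos(-8.0°) = 90.1; c'Δl = 33.07; W sinα = -12.7
Slice 2: Δl = 2.1/cos5.1° = 2.108 m; N'_2 = 134·cos5.1° = 133.5; c'Δl = 27.62; W sinα = 11.9
Slice 3: Δl = 1.3/cos14.9° = 1.345 m; N'_3 = 76·cos14.9° = 73.4; c'Δl = 17.62; W sinα = 19.5
Slice 4: Δl = 1.9/cos24.5° = 2.088 m; N'_4 = 90·cos24.5° = 81.9; c'Δl = 27.35; W sinα = 37.3
Slice 5: Δl = 2.4/cos38.9° = 3.084 m; N'_5 = 52·cos38.9° = 40.5; c'Δl = 40.40; W sinα = 32.7
Σc'Δl = 146.1 kN/m; ΣN' = 419.4 kN/m; ΣW sinα = 88.8 kN/m
Resisting = 146.1 + 419.4·tan20.7° = 146.1 + 158.5 = 304.5 kN/m
FS = 304.5 / 88.8 = 3.431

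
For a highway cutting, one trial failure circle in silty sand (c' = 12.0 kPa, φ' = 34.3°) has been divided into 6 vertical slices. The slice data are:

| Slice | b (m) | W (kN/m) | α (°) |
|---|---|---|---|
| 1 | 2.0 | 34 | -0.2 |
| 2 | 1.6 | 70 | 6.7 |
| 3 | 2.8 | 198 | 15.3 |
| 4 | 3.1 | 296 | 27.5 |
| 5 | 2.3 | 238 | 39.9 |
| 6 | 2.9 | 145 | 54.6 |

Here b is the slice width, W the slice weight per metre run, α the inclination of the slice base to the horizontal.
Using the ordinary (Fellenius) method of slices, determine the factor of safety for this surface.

Ordinary method of slices: FS = Σ[c'·Δl_i + (W_i cosα_i)·tanφ'] / Σ W_i sinα_i, with Δl_i = b_i / cosα_i.
Slice 1: Δl = 2.0/cos(-0.2°) = 2.000 m; N'_1 = 34·cos(-0.2°) = 34.0; c'Δl = 24.00; W sinα = -0.1
Slice 2: Δl = 1.6/cos6.7° = 1.611 m; N'_2 = 70·cos6.7° = 69.5; c'Δl = 19.33; W sinα = 8.2
Slice 3: Δl = 2.8/cos15.3° = 2.903 m; N'_3 = 198·cos15.3° = 191.0; c'Δl = 34.83; W sinα = 52.2
Slice 4: Δl = 3.1/cos27.5° = 3.495 m; N'_4 = 296·cos27.5° = 262.6; c'Δl = 41.94; W sinα = 136.7
Slice 5: Δl = 2.3/cos39.9° = 2.998 m; N'_5 = 238·cos39.9° = 182.6; c'Δl = 35.98; W sinα = 152.7
Slice 6: Δl = 2.9/cos54.6° = 5.006 m; N'_6 = 145·cos54.6° = 84.0; c'Δl = 60.07; W sinα = 118.2
Σc'Δl = 216.2 kN/m; ΣN' = 823.6 kN/m; ΣW sinα = 467.8 kN/m
Resisting = 216.2 + 823.6·tan34.3° = 216.2 + 561.8 = 778.0 kN/m
FS = 778.0 / 467.8 = 1.663

FS = 1.66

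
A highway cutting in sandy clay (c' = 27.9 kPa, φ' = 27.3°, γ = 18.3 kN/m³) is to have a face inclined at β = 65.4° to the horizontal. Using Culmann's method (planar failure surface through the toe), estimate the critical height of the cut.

H_c = 23.13 m

Culmann's analysis gives the critical failure plane at α_cr = (β + φ')/2 = (65.4 + 27.3)/2 = 46.4°, and the critical height
H_c = (4c'/γ) · sinβ cosφ' / [1 − cos(β − φ')]
    = (4·27.9/18.3) · sin65.4°·cos27.3° / [1 − cos(38.1°)]
    = 6.098 · 0.9092·0.8886 / [1 − 0.7869]
    = 6.098 · 0.8080 / 0.2131
    = 23.13 m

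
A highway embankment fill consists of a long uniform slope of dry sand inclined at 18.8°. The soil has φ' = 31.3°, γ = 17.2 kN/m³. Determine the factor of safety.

For a dry cohesionless infinite slope the factor of safety is FS = tanφ' / tanβ.
FS = tan31.3° / tan18.8° = 0.6080 / 0.3404 = 1.786

FS = 1.79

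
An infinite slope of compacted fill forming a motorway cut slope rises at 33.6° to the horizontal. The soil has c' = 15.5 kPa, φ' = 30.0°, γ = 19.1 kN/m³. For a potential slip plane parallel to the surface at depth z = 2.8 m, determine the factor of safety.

FS = 1.50

For an infinite slope with a slip plane parallel to the surface (no pore pressure): FS = [c' + γz cos²β tanφ'] / [γz sinβ cosβ].
γz = 19.1·2.8 = 53.48 kN/m²
Numerator = 15.5 + 53.48·cos²33.6°·tan30.0° = 15.5 + 53.48·0.6938·0.5774 = 36.921 kPa
Denominator = 53.48·sin33.6°·cos33.6° = 53.48·0.5534·0.8329 = 24.651 kPa
FS = 36.921 / 24.651 = 1.498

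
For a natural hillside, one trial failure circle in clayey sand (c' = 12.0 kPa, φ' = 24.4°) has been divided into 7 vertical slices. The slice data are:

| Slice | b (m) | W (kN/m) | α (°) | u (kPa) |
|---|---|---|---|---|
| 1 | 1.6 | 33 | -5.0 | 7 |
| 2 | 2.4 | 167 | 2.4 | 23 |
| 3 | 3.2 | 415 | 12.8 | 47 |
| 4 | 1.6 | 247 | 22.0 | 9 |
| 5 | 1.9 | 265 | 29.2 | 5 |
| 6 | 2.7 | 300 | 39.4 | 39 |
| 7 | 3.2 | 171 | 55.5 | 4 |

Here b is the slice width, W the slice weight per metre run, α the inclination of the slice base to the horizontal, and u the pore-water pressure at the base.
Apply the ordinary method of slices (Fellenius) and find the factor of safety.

FS = 1.07

Ordinary method of slices: FS = Σ[c'·Δl_i + (W_i cosα_i − u_i·Δl_i)·tanφ'] / Σ W_i sinα_i, with Δl_i = b_i / cosα_i.
Slice 1: Δl = 1.6/cos(-5.0°) = 1.606 m; N'_1 = 33·cos(-5.0°) − 7·1.606 = 21.6; c'Δl = 19.27; W sinα = -2.9
Slice 2: Δl = 2.4/cos2.4° = 2.402 m; N'_2 = 167·cos2.4° − 23·2.402 = 111.6; c'Δl = 28.83; W sinα = 7.0
Slice 3: Δl = 3.2/cos12.8° = 3.282 m; N'_3 = 415·cos12.8° − 47·3.282 = 250.5; c'Δl = 39.38; W sinα = 91.9
Slice 4: Δl = 1.6/cos22.0° = 1.726 m; N'_4 = 247·cos22.0° − 9·1.726 = 213.5; c'Δl = 20.71; W sinα = 92.5
Slice 5: Δl = 1.9/cos29.2° = 2.177 m; N'_5 = 265·cos29.2° − 5·2.177 = 220.4; c'Δl = 26.12; W sinα = 129.3
Slice 6: Δl = 2.7/cos39.4° = 3.494 m; N'_6 = 300·cos39.4° − 39·3.494 = 95.6; c'Δl = 41.93; W sinα = 190.4
Slice 7: Δl = 3.2/cos55.5° = 5.650 m; N'_7 = 171·cos55.5° − 4·5.650 = 74.3; c'Δl = 67.80; W sinα = 140.9
Σc'Δl = 244.0 kN/m; ΣN' = 987.4 kN/m; ΣW sinα = 649.2 kN/m
Resisting = 244.0 + 987.4·tan24.4° = 244.0 + 447.9 = 691.9 kN/m
FS = 691.9 / 649.2 = 1.066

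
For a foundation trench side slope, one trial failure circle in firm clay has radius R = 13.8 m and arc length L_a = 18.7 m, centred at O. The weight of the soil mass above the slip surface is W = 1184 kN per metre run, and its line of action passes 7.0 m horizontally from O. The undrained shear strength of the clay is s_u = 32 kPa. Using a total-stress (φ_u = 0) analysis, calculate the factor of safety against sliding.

FS = 1.00

Taking moments about the centre O, the resisting moment is provided by the undrained shear strength acting along the arc:
M_R = s_u·L_a·R = 32·18.70·13.8 = 8257.9 kN·m/m
M_D = W·d = 1184·7.0 = 8288.0 kN·m/m
FS = M_R / M_D = 8257.9 / 8288.0 = 0.996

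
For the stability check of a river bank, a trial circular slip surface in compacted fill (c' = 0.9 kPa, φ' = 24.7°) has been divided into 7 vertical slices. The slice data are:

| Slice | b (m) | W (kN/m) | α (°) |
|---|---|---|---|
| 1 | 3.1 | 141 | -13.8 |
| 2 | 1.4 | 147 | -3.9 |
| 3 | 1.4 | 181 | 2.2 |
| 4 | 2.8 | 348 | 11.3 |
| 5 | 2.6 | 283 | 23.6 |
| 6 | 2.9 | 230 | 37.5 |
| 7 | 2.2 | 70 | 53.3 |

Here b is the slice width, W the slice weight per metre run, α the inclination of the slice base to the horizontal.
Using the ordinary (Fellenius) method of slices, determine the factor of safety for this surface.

Ordinary method of slices: FS = Σ[c'·Δl_i + (W_i cosα_i)·tanφ'] / Σ W_i sinα_i, with Δl_i = b_i / cosα_i.
Slice 1: Δl = 3.1/cos(-13.8°) = 3.192 m; N'_1 = 141·cos(-13.8°) = 136.9; c'Δl = 2.87; W sinα = -33.6
Slice 2: Δl = 1.4/cos(-3.9°) = 1.403 m; N'_2 = 147·cos(-3.9°) = 146.7; c'Δl = 1.26; W sinα = -10.0
Slice 3: Δl = 1.4/cos2.2° = 1.401 m; N'_3 = 181·cos2.2° = 180.9; c'Δl = 1.26; W sinα = 6.9
Slice 4: Δl = 2.8/cos11.3° = 2.855 m; N'_4 = 348·cos11.3° = 341.3; c'Δl = 2.57; W sinα = 68.2
Slice 5: Δl = 2.6/cos23.6° = 2.837 m; N'_5 = 283·cos23.6° = 259.3; c'Δl = 2.55; W sinα = 113.3
Slice 6: Δl = 2.9/cos37.5° = 3.655 m; N'_6 = 230·cos37.5° = 182.5; c'Δl = 3.29; W sinα = 140.0
Slice 7: Δl = 2.2/cos53.3° = 3.681 m; N'_7 = 70·cos53.3° = 41.8; c'Δl = 3.31; W sinα = 56.1
Σc'Δl = 17.1 kN/m; ΣN' = 1289.3 kN/m; ΣW sinα = 340.9 kN/m
Resisting = 17.1 + 1289.3·tan24.7° = 17.1 + 593.0 = 610.2 kN/m
FS = 610.2 / 340.9 = 1.790

FS = 1.79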